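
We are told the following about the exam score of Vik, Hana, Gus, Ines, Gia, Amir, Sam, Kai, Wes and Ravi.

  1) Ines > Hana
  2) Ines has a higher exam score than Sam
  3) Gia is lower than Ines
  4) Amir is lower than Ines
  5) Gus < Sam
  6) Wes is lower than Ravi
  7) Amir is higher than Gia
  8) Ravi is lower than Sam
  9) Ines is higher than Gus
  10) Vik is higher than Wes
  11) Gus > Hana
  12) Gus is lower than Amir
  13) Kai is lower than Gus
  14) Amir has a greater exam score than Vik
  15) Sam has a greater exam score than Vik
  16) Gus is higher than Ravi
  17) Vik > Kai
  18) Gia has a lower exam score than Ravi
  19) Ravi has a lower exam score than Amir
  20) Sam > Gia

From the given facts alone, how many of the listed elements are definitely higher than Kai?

The elements the relations force above Kai are Vik, Gus, Sam, Amir, Ines — no chain reaches any other.
That is 5.

5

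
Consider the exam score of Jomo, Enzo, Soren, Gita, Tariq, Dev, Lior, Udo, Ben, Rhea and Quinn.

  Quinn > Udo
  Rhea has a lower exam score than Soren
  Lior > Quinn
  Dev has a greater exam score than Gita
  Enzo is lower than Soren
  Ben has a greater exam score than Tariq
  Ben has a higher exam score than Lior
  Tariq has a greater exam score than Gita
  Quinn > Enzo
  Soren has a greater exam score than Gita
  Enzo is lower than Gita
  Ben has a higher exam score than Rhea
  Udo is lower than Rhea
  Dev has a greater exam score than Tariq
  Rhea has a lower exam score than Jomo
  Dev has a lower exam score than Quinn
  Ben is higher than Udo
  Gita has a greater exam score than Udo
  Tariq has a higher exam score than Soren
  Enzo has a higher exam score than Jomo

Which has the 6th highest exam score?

The consecutive relations fix a unique order: Udo < Rhea < Jomo < Enzo < Gita < Soren < Tariq < Dev < Quinn < Lior < Ben.
Counting 6 from the largest end gives Soren.

Soren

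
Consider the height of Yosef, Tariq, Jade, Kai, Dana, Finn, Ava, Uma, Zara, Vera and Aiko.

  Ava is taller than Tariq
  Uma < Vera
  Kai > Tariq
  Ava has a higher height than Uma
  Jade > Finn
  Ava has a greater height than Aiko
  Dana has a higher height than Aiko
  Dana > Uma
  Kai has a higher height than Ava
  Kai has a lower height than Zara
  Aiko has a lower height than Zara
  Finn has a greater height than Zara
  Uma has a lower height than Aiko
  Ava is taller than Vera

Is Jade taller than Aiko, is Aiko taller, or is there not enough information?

Aiko < Ava and Ava < Kai give Aiko < Kai.
Then Kai < Zara extends the chain to Zara.
With Zara < Finn: Aiko < Ava < Kai < Zara < Finn.
Then Finn < Jade extends the chain to Jade.
So Jade is taller.

Jade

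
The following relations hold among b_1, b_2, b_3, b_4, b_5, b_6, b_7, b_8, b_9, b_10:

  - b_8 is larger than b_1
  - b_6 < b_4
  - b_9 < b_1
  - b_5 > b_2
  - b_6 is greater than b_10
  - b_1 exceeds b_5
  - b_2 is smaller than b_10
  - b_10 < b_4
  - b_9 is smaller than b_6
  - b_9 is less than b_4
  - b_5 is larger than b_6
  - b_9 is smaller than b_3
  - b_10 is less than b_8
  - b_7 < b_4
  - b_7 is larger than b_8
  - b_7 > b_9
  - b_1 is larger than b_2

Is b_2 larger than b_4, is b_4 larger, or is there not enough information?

The relevant relations are b_2 < b_10; b_10 < b_6; b_6 < b_5; b_5 < b_1; b_1 < b_8; b_8 < b_7; b_7 < b_4.
Together: b_2 < b_10 < b_6 < b_5 < b_1 < b_8 < b_7 < b_4.
So b_4 is larger.

b_4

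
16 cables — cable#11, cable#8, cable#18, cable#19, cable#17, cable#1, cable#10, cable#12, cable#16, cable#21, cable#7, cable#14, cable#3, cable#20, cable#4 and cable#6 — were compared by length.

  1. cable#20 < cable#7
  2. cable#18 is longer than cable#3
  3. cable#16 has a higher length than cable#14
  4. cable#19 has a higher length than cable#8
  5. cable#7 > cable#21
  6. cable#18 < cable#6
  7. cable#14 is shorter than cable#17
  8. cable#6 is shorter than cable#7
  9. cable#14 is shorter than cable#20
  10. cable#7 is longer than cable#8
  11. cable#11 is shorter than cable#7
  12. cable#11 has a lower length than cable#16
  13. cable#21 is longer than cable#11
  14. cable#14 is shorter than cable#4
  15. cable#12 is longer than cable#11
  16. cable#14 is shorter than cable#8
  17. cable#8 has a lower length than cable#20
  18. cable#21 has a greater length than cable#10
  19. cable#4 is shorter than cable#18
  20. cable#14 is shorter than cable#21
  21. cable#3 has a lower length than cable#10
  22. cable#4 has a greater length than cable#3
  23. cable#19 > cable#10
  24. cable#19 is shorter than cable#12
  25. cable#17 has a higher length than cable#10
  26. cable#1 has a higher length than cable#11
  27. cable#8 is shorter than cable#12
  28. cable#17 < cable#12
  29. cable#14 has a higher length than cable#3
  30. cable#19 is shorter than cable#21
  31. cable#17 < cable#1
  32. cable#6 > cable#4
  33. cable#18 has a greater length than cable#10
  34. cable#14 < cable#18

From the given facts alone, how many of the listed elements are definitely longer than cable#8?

5

From cable#8 the given relations immediately reach cable#19, cable#20, cable#12, cable#7.
From those, cable#21 — 5 in total.
No other element is forced above cable#8 by the given relations, so the count is 5.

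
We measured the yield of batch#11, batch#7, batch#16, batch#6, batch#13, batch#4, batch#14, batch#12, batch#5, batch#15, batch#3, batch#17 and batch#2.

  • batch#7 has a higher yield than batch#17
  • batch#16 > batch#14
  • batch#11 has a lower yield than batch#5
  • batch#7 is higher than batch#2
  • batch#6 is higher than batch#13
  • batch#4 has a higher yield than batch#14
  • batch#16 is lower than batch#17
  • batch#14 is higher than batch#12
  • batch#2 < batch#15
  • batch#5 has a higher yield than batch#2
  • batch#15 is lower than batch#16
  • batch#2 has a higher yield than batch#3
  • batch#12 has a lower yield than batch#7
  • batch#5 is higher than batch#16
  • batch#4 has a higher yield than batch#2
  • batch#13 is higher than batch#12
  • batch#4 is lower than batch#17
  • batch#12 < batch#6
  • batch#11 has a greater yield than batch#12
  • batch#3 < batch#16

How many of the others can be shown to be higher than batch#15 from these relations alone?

4

The elements the relations force above batch#15 are batch#16, batch#17, batch#5, batch#7 — no chain reaches any other.
That is 4.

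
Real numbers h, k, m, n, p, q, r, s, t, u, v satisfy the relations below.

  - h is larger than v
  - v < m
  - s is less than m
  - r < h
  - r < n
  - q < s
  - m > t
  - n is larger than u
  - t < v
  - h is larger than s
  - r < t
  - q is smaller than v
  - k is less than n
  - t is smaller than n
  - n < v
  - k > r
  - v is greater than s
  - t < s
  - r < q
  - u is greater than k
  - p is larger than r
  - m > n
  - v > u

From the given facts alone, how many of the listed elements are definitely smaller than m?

8

From m the given relations immediately reach t, s, n, v.
From those, r, q, k, u — 8 in total.
No other element is forced below m by the given relations, so the count is 8.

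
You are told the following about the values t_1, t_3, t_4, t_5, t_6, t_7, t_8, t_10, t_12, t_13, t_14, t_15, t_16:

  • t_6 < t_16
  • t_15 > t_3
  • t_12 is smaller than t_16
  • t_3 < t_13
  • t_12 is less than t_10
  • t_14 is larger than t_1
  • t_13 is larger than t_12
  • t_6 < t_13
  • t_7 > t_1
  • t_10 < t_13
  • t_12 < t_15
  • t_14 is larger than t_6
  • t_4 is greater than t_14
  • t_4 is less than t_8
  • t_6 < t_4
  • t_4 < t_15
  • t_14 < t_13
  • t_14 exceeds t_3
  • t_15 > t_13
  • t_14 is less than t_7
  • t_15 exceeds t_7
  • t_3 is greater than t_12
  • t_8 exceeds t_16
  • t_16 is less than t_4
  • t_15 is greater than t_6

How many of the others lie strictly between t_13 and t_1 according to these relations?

1

Chaining upward from t_1 reaches: t_14, t_7, t_4, t_8, t_15.
Chaining downward from t_13 reaches: t_12, t_3, t_6, t_14, t_10.
Strictly between t_1 and t_13 are those in both lists: t_14 — 1 element.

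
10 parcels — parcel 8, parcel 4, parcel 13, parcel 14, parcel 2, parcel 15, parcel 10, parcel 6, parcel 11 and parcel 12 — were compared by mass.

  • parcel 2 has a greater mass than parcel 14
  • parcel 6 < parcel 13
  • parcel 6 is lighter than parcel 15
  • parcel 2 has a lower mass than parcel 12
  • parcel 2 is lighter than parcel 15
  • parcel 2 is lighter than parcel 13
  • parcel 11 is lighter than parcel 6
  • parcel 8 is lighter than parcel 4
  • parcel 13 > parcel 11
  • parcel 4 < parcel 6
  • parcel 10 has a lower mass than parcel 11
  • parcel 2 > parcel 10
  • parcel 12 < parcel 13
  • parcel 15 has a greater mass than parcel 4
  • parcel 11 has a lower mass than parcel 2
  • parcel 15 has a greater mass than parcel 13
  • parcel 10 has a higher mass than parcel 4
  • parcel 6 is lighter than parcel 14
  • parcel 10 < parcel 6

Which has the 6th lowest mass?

parcel 14

The consecutive relations fix a unique order: parcel 8 < parcel 4 < parcel 10 < parcel 11 < parcel 6 < parcel 14 < parcel 2 < parcel 12 < parcel 13 < parcel 15.
The 6th smallest is parcel 14.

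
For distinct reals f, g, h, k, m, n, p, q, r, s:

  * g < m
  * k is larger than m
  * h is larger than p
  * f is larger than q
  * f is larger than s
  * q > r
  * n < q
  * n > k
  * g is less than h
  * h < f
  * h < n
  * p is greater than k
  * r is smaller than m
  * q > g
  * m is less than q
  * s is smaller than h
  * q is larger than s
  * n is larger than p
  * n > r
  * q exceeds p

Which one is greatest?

f

g is not greatest since g < q; s is not greatest since s < h; r is not greatest since r < q; m is not greatest since m < k; k is not greatest since k < p; p is not greatest since p < n; h is not greatest since h < n; n is not greatest since n < q; q is not greatest since q < f.
Only f has nothing above it, so f is the greatest.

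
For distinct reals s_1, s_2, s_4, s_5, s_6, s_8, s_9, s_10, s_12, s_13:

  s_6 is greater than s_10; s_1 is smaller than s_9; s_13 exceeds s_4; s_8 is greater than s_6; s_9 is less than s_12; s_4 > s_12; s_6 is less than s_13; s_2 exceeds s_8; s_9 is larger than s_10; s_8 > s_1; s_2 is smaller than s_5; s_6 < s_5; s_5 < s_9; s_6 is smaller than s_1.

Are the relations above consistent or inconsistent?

consistent

The single ordering s_10 < s_6 < s_1 < s_8 < s_2 < s_5 < s_9 < s_12 < s_4 < s_13 satisfies every listed relation, so no contradiction arises.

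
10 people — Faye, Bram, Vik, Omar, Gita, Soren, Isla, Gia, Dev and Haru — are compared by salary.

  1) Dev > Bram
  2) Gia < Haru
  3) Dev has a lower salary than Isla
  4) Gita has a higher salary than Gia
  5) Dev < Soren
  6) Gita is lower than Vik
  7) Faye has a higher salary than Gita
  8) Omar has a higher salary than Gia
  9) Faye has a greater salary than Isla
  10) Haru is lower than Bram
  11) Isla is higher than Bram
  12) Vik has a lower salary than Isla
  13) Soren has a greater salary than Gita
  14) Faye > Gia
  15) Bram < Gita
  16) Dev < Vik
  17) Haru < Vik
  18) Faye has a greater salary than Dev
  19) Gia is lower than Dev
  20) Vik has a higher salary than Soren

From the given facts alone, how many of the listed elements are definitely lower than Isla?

7

The elements the relations force below Isla are Gia, Haru, Bram, Gita, Dev, Soren, Vik — no chain reaches any other.
That is 7.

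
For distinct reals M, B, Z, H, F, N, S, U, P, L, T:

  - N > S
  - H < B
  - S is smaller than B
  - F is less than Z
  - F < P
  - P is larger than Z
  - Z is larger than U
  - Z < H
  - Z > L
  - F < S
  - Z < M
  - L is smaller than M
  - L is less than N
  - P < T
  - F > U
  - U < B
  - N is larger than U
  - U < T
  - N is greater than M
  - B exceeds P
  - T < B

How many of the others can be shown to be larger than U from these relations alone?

Directly above U: F, Z, N, T, B.
One step further: S, M, P, H (9 so far).
No other element is forced above U by the given relations, so the count is 9.

9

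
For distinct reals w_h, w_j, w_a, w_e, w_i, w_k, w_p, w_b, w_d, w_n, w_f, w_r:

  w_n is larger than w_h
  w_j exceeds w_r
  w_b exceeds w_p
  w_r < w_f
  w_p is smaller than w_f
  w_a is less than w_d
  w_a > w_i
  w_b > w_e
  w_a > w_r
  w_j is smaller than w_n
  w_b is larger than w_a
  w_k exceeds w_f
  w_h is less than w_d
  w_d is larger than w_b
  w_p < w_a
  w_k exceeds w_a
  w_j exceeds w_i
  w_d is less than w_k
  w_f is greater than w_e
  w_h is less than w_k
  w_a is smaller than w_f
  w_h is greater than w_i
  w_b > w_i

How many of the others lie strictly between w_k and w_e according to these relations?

Chaining upward from w_e reaches: w_b, w_f, w_d.
Chaining downward from w_k reaches: w_i, w_r, w_h, w_p, w_a, w_b, w_f, w_d.
Strictly between w_e and w_k are those in both lists: w_b, w_f, w_d — 3 elements.

3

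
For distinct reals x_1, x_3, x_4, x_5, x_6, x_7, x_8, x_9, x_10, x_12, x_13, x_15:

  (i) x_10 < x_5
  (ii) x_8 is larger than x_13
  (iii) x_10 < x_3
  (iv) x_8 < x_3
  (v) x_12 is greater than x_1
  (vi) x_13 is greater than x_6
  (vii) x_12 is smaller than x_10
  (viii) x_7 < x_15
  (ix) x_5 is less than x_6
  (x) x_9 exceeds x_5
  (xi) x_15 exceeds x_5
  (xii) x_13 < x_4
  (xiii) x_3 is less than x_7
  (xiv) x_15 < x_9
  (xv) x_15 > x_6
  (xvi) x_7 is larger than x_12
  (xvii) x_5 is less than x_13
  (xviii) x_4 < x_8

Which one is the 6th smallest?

x_13

The consecutive relations fix a unique order: x_1 < x_12 < x_10 < x_5 < x_6 < x_13 < x_4 < x_8 < x_3 < x_7 < x_15 < x_9.
Counting 6 from the smallest end gives x_13.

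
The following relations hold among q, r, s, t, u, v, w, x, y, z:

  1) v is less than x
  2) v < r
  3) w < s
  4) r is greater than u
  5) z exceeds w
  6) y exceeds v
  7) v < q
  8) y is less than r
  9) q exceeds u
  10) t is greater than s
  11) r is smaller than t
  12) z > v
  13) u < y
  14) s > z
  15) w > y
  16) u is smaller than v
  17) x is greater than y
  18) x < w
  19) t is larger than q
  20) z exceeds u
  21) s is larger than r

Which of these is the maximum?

t

Chaining downward from t: directly below it, q, r, s; then u, v, y, w, z; then x.
That covers every other element, and nothing is given above t, so t is the maximum.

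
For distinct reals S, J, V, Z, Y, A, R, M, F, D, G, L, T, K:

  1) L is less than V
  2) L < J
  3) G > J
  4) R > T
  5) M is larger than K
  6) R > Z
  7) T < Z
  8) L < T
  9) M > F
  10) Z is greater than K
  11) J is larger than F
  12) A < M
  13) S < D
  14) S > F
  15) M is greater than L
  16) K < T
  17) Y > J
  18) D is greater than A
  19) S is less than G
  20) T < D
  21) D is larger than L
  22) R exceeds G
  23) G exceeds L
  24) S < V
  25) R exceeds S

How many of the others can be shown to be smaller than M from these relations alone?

Directly below M: L, F, A, K.
No other element is forced below M by the given relations, so the count is 4.

4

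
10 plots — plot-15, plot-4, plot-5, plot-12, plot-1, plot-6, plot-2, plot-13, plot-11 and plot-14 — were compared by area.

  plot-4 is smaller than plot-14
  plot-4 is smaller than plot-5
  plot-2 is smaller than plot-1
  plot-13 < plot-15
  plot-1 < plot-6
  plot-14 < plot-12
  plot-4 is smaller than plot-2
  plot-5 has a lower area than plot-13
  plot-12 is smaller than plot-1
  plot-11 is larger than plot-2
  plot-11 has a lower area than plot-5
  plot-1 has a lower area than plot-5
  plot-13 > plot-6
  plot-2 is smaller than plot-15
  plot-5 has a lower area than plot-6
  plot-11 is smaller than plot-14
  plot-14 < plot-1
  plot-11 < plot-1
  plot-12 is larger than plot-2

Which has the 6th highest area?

plot-12

Chaining the given pairs: plot-4 < plot-2 < plot-11 < plot-14 < plot-12 < plot-1 < plot-5 < plot-6 < plot-13 < plot-15.
Counting 6 from the largest end gives plot-12.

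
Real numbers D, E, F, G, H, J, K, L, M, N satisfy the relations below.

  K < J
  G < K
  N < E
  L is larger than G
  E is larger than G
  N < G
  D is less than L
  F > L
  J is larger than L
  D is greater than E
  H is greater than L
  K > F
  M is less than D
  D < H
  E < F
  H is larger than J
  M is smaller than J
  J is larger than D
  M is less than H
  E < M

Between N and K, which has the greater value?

Chaining the given relations: N < E < M < D < L < F < K.
So N < K; K is the larger of the two.

K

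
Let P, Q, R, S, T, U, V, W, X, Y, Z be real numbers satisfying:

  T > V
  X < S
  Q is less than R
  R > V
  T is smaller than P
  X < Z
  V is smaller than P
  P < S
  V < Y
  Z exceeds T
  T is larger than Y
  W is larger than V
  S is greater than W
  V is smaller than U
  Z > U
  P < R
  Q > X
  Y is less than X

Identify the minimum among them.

Chaining upward from V: directly above it, Y, U, T, P, W, R; then X, S, Z; then Q.
That covers every other element, and nothing is given below V, so V is the minimum.

V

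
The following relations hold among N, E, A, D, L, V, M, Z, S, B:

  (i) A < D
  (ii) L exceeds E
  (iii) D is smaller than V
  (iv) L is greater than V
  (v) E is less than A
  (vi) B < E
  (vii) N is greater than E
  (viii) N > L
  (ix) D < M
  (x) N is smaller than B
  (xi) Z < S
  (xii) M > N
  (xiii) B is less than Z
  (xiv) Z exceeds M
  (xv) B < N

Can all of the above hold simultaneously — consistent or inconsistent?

inconsistent

Chaining the given relations yields B < E < A < D < V < L < N, so B < N. But one relation states N < B. These cannot both hold.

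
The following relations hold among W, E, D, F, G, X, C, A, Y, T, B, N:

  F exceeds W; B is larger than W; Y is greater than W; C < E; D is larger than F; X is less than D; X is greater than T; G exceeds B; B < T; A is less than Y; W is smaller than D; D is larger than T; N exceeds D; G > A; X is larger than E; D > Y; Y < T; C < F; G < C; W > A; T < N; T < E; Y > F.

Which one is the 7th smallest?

The consecutive relations fix a unique order: A < W < B < G < C < F < Y < T < E < X < D < N.
Counting 7 from the smallest end gives Y.

Y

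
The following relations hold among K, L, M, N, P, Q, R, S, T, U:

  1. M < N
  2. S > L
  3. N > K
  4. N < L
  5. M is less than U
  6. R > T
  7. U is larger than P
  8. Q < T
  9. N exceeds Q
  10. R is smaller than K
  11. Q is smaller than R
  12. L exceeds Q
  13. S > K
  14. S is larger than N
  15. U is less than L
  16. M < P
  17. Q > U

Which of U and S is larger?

S

Link the given pairs in sequence: U < Q; Q < T; T < R; R < K; K < N; N < L; L < S.
Chaining these gives U < Q < T < R < K < N < L < S.
So U < S; S is the larger of the two.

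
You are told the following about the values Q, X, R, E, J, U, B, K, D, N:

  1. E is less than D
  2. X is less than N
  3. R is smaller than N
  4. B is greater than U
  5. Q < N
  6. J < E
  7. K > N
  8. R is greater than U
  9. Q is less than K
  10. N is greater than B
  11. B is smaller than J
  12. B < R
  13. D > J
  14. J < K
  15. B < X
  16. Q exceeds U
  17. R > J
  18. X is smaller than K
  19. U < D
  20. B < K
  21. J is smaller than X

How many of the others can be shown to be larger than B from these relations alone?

7

The elements the relations force above B are J, R, E, D, X, N, K — no chain reaches any other.
That is 7.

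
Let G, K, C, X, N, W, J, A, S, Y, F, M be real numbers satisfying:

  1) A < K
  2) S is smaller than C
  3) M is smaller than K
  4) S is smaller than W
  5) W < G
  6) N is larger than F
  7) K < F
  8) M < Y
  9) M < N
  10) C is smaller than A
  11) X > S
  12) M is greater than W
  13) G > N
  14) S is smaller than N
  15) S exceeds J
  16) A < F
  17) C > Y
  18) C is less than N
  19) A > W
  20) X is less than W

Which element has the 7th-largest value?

Piecing the relations together gives one ordering: J < S < X < W < M < Y < C < A < K < F < N < G.
Counting 7 from the largest end gives Y.

Y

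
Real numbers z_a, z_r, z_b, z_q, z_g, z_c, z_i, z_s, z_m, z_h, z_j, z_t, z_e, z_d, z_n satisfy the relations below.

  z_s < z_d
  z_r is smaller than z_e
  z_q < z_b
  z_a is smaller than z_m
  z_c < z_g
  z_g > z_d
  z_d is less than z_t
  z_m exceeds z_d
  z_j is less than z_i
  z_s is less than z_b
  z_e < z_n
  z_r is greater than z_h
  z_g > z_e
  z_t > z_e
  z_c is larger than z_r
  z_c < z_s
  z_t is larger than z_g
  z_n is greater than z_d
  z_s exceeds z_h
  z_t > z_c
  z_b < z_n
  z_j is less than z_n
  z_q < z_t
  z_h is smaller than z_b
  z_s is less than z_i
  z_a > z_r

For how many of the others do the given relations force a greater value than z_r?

11

The elements the relations force above z_r are z_c, z_s, z_e, z_a, z_d, z_i, z_b, z_n, z_g, z_m, z_t — no chain reaches any other.
That is 11.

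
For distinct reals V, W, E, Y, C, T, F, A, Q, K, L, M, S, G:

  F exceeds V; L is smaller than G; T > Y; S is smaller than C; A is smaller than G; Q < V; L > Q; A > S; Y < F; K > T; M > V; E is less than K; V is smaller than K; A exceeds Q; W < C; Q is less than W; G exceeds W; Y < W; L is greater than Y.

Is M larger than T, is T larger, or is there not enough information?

Following every chain through T: above T we get K; below T we get Y.
M is not reached, and no chain runs the other way from M to T.
So the given relations leave the order of T and M undetermined.

undetermined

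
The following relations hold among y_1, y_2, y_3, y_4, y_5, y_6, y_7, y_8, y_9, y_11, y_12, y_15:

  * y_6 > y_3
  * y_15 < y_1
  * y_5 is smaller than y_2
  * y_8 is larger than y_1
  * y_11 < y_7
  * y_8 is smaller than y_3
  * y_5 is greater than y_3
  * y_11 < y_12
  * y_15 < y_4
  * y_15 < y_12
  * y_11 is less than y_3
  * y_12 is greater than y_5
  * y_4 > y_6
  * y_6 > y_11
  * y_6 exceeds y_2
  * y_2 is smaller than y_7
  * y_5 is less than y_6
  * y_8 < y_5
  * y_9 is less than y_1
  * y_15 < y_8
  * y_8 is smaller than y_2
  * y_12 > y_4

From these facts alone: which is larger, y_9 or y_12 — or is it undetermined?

y_12

The relevant relations are y_9 < y_1; y_1 < y_8; y_8 < y_3; y_3 < y_5; y_5 < y_2; y_2 < y_6; y_6 < y_4; y_4 < y_12.
Chaining these gives y_9 < y_1 < y_8 < y_3 < y_5 < y_2 < y_6 < y_4 < y_12.
So y_12 is larger.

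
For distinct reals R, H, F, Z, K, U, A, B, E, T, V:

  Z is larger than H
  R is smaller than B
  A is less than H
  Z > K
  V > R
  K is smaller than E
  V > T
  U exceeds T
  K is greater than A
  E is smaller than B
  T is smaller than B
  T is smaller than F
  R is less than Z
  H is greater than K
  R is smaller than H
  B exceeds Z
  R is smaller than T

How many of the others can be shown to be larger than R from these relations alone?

7

Directly above R: T, V, H, Z, B.
One step further: U, F (7 so far).
Nothing else is reachable above R; 7 in all.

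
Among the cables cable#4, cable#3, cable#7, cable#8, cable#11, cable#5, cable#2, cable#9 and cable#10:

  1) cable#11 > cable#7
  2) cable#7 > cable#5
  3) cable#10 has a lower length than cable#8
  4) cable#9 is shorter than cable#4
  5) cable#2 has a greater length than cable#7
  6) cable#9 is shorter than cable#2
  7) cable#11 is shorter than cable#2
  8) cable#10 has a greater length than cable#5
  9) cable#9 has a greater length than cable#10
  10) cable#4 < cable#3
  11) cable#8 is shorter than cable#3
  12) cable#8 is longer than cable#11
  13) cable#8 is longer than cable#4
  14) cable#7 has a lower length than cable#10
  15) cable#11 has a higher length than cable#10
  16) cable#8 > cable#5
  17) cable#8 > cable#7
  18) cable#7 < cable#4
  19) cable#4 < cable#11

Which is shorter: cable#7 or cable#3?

cable#7

cable#7 < cable#10 and cable#10 < cable#9 give cable#7 < cable#9.
With cable#9 < cable#4: cable#7 < cable#10 < cable#9 < cable#4.
With cable#4 < cable#11: cable#7 < cable#10 < cable#9 < cable#4 < cable#11.
Then cable#11 < cable#8 extends the chain to cable#8.
Then cable#8 < cable#3 extends the chain to cable#3.
So cable#7 < cable#3; cable#7 is the shorter of the two.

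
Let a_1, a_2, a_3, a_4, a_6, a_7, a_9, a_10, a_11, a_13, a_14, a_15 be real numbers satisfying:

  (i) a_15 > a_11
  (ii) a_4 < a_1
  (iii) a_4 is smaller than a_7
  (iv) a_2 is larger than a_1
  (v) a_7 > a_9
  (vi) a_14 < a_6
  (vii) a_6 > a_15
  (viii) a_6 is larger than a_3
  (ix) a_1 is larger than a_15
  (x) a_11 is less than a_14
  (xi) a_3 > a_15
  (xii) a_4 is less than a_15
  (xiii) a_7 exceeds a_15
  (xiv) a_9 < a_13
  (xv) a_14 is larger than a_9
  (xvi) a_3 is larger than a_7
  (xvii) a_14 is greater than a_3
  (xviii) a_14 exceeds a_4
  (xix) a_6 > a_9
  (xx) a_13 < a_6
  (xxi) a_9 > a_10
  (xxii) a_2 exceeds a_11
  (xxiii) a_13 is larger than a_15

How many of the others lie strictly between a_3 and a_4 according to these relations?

The relations place a_4 below a_3. An element lies strictly between them when it is forced above a_4 and also forced below a_3.
Above a_4: {a_15, a_1, a_7, a_13, a_2, a_14, a_6}. Below a_3: {a_11, a_10, a_15, a_9, a_7}.
Intersection: {a_15, a_7} — 2.

2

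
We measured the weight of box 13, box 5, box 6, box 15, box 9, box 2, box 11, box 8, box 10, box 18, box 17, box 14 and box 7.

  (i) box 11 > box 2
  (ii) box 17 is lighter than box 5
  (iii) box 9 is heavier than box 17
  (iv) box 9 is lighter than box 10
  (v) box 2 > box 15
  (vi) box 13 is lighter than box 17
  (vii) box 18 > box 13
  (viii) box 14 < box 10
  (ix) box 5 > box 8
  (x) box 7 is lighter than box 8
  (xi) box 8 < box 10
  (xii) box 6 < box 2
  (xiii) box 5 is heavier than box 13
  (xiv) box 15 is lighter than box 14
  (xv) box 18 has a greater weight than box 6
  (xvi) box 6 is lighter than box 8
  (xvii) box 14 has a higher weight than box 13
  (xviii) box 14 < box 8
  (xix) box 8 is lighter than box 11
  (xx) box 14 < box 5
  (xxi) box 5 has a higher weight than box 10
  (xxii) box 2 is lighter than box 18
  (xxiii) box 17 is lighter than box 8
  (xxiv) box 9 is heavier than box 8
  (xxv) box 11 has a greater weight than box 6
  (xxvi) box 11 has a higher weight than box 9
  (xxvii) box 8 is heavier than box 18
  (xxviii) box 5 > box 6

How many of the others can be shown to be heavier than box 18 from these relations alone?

5

Directly above box 18: box 8.
One step further: box 9, box 10, box 5, box 11 (5 so far).
No other element is forced above box 18 by the given relations, so the count is 5.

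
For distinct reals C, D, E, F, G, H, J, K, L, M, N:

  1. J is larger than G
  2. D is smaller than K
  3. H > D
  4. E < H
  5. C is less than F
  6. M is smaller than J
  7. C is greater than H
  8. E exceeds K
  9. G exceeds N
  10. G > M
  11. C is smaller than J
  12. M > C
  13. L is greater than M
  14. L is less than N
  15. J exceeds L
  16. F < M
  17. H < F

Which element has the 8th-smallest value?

The consecutive relations fix a unique order: D < K < E < H < C < F < M < L < N < G < J.
The 8th smallest is L.

L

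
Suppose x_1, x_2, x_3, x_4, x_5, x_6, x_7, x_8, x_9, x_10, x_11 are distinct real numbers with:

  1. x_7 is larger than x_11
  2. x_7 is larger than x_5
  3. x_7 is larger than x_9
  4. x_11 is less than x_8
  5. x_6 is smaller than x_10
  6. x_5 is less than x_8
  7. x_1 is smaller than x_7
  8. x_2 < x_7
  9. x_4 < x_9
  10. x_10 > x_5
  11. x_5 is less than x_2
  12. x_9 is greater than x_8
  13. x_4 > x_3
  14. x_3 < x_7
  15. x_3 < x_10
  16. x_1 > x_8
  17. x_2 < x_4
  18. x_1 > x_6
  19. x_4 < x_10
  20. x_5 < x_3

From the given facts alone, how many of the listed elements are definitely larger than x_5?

From x_5 the given relations immediately reach x_8, x_3, x_2, x_10, x_7.
From those, x_4, x_9, x_1 — 8 in total.
No other element is forced above x_5 by the given relations, so the count is 8.

8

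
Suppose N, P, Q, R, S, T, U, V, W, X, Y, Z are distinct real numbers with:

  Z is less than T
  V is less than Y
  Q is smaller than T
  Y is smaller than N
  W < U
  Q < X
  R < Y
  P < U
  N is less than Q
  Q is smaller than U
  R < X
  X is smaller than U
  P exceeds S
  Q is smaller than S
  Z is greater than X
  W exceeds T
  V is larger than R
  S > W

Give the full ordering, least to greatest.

R < V < Y < N < Q < X < Z < T < W < S < P < U

Each adjacent pair is fixed by a given relation: R < V; V < Y; Y < N; N < Q; Q < X; X < Z; Z < T; T < W; W < S; S < P; P < U. Chaining them end to end gives the full order.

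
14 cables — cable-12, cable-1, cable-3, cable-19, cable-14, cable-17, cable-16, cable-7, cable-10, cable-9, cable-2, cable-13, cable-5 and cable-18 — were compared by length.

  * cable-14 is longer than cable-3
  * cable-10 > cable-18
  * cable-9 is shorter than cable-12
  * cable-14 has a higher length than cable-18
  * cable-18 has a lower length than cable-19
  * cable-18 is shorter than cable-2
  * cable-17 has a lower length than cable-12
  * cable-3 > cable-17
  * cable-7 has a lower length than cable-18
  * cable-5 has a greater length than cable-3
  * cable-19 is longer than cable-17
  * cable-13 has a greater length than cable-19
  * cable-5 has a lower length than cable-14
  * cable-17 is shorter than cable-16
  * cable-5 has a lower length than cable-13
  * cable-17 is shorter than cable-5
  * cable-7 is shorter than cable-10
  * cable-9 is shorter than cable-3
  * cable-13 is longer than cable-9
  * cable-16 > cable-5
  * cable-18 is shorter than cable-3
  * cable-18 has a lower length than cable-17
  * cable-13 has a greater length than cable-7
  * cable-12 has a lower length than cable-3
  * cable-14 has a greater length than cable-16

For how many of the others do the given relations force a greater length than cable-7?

From cable-7 the given relations immediately reach cable-18, cable-10, cable-13.
From those, cable-17, cable-2, cable-3, cable-19, cable-14 — 8 in total.
From those, cable-12, cable-5, cable-16 — 11 in total.
Nothing else is reachable above cable-7; 11 in all.

11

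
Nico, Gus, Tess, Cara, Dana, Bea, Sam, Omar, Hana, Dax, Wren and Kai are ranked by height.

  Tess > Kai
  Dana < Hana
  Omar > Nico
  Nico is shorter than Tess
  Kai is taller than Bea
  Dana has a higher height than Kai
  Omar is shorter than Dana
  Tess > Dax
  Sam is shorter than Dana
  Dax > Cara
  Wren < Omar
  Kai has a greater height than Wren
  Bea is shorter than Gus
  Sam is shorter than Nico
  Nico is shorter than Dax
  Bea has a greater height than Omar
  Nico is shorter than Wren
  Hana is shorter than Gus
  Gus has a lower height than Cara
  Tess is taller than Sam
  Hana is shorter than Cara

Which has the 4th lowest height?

Omar

The consecutive relations fix a unique order: Sam < Nico < Wren < Omar < Bea < Kai < Dana < Hana < Gus < Cara < Dax < Tess.
The 4th smallest is Omar.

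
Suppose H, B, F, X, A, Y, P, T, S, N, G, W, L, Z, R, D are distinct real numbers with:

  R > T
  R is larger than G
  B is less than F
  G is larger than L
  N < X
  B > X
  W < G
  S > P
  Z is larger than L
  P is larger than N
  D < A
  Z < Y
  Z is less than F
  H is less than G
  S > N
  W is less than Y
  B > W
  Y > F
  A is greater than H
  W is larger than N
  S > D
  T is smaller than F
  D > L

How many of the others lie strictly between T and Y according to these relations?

1

Chaining upward from T reaches: R, F.
Chaining downward from Y reaches: N, W, L, X, Z, B, F.
Strictly between T and Y are those in both lists: F — 1 element.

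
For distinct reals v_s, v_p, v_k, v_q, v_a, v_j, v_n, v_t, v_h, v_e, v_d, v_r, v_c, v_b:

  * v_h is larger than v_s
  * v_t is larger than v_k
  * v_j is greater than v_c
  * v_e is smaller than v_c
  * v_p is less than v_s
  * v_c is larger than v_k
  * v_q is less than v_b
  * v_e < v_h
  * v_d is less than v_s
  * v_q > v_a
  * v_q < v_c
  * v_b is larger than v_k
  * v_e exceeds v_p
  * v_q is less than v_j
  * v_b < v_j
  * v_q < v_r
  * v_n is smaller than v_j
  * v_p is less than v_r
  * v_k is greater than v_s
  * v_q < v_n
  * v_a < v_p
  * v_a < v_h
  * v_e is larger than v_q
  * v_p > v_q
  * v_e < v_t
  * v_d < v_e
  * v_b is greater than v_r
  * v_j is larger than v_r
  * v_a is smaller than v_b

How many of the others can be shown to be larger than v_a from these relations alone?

From v_a the given relations immediately reach v_q, v_p, v_h, v_b.
From those, v_e, v_s, v_r, v_c, v_n, v_j — 10 in total.
From those, v_k, v_t — 12 in total.
No other element is forced above v_a by the given relations, so the count is 12.

12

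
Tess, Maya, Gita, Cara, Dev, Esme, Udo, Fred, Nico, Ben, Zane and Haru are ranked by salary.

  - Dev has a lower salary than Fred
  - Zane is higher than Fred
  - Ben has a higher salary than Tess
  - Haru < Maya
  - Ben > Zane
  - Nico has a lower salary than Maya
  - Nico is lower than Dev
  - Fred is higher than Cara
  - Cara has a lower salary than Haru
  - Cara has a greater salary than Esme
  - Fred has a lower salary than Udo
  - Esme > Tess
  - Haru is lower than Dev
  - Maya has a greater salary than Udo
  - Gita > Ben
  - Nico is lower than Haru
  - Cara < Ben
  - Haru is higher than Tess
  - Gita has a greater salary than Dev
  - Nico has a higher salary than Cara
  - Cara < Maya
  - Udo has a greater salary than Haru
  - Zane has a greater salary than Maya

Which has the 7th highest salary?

Dev

The consecutive relations fix a unique order: Tess < Esme < Cara < Nico < Haru < Dev < Fred < Udo < Maya < Zane < Ben < Gita.
Counting 7 from the largest end gives Dev.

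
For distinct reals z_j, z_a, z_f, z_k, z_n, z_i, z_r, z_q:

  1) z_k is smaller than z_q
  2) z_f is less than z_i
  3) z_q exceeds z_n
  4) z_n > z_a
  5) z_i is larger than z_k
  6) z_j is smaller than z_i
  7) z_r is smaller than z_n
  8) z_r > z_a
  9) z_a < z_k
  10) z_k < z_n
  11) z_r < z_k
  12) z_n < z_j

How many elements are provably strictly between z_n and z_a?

2

Chaining upward from z_a reaches: z_r, z_k, z_j, z_i, z_q.
Chaining downward from z_n reaches: z_r, z_k.
Strictly between z_a and z_n are those in both lists: z_r, z_k — 2 elements.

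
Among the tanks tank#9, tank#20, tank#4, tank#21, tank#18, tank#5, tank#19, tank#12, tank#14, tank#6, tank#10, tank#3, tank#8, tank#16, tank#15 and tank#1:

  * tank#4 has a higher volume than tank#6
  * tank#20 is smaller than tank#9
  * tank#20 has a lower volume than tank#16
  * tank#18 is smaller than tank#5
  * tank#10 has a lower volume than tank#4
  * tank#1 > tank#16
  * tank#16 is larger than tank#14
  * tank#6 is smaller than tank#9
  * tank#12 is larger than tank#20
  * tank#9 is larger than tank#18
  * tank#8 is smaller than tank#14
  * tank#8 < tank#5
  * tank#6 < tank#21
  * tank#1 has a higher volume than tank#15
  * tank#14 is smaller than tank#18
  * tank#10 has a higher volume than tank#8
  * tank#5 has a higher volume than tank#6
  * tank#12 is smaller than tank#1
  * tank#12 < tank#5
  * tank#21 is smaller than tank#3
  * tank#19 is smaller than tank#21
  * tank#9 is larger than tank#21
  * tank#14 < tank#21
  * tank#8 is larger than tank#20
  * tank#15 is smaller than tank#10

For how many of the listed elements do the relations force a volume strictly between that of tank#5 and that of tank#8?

The relations place tank#8 below tank#5. An element lies strictly between them when it is forced above tank#8 and also forced below tank#5.
Above tank#8: {tank#14, tank#18, tank#10, tank#16, tank#21, tank#1, tank#4, tank#9, tank#3}. Below tank#5: {tank#20, tank#12, tank#14, tank#18, tank#6}.
Intersection: {tank#14, tank#18} — 2.

2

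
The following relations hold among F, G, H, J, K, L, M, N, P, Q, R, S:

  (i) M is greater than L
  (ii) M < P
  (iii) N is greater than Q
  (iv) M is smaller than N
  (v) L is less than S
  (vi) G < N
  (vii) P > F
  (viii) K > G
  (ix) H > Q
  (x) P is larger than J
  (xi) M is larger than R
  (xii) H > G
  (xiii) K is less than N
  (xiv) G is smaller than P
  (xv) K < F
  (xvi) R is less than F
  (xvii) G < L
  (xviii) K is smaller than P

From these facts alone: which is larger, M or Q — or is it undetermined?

Following every chain through Q: above Q we get H, N.
M is not reached, and no chain runs the other way from M to Q.
So the given relations leave the order of Q and M undetermined.

undetermined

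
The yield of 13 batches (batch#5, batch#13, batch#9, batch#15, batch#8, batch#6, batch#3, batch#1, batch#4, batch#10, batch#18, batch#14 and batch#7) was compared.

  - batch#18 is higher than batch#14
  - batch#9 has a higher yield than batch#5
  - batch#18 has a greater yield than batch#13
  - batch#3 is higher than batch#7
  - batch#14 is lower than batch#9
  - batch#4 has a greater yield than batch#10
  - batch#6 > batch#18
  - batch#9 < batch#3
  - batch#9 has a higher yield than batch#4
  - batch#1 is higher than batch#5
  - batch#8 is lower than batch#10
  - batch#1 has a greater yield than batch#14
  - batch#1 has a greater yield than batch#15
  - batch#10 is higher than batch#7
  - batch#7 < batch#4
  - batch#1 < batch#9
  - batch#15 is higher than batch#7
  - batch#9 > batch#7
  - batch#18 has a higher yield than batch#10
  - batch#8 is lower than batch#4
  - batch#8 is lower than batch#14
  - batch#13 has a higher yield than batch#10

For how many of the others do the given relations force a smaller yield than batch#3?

The elements the relations force below batch#3 are batch#8, batch#7, batch#10, batch#14, batch#4, batch#15, batch#5, batch#1, batch#9 — no chain reaches any other.
That is 9.

9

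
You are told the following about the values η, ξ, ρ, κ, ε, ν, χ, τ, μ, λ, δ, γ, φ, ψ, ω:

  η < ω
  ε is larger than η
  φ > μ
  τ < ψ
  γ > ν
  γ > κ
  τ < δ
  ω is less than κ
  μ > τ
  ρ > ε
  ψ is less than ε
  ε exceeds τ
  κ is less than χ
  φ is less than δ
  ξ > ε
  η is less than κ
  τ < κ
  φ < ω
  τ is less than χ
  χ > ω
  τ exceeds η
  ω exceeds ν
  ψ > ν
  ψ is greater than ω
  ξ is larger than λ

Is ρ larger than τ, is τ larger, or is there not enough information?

ρ

τ < μ and μ < φ give τ < φ.
With φ < ω: τ < μ < φ < ω.
With ω < ψ: τ < μ < φ < ω < ψ.
With ψ < ε: τ < μ < φ < ω < ψ < ε.
With ε < ρ: τ < μ < φ < ω < ψ < ε < ρ.
So ρ is larger.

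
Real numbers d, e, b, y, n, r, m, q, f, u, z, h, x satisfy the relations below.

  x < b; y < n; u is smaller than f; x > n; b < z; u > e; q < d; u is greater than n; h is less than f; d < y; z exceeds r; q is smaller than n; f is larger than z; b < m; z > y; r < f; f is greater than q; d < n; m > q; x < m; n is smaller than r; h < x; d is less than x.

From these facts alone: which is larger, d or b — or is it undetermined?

b

d < y and y < n give d < n.
Then n < x extends the chain to x.
Then x < b extends the chain to b.
So b is larger.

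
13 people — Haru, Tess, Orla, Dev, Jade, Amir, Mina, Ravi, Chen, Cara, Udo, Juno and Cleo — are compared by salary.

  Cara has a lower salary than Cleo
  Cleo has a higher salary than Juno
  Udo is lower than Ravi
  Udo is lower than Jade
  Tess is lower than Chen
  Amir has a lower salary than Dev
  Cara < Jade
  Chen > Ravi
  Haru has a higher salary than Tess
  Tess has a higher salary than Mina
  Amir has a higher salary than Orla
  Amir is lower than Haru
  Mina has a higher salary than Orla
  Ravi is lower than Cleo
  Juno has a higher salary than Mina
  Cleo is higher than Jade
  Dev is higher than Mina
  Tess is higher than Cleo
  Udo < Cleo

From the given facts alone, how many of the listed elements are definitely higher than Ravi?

The elements the relations force above Ravi are Cleo, Tess, Chen, Haru — no chain reaches any other.
That is 4.

4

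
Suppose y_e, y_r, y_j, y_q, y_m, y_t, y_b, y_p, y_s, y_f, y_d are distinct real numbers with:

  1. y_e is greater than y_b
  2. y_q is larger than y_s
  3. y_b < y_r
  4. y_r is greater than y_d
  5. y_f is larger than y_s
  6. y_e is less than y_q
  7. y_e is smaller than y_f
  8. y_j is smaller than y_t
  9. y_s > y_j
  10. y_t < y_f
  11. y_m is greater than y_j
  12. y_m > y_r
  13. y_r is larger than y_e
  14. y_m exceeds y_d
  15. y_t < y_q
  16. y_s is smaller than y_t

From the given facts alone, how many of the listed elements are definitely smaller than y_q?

The elements the relations force below y_q are y_j, y_b, y_s, y_t, y_e — no chain reaches any other.
That is 5.

5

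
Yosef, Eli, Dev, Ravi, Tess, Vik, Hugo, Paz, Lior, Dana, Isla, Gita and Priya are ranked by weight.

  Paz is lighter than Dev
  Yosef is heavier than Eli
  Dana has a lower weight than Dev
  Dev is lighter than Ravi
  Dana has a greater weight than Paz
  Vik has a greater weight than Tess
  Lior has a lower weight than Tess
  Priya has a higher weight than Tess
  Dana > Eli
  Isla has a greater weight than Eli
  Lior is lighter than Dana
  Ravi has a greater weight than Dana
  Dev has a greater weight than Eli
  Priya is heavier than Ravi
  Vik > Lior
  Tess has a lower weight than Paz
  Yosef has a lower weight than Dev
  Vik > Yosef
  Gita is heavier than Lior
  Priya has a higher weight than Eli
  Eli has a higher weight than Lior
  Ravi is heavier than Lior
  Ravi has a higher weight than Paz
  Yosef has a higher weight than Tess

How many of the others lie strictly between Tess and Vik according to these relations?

The relations place Tess below Vik. An element lies strictly between them when it is forced above Tess and also forced below Vik.
Above Tess: {Yosef, Paz, Dana, Dev, Ravi, Priya}. Below Vik: {Lior, Eli, Yosef}.
Intersection: {Yosef} — 1.

1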